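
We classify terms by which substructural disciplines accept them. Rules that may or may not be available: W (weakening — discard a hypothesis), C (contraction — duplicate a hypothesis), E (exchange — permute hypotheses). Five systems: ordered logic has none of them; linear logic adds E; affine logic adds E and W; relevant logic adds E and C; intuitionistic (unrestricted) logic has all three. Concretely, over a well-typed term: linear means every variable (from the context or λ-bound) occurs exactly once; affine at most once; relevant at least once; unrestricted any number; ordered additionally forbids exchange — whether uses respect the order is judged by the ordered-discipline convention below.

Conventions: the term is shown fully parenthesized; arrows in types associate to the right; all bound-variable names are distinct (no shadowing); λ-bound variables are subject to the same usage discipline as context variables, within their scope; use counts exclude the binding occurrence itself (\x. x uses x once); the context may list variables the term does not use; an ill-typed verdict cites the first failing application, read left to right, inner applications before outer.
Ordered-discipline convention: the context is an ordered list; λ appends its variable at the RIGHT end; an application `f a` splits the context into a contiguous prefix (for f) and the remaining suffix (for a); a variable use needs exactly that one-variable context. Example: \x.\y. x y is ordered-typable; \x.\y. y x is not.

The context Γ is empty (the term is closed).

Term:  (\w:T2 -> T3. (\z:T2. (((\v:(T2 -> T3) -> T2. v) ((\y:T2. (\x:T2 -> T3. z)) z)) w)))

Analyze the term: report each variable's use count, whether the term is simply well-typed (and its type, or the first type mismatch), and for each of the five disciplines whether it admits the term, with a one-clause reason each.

use counts: w (bound): 1, z (bound): 2, v (bound): 1, y (bound): 0, x (bound): 0
order of uses: v, z, z, w
typing: well-typed at (T2 -> T3) -> T2 -> T2
ordered ✗ (needs contraction — z ×2; y, x never used (weakening))
linear ✗ (needs contraction — z ×2; y, x never used (weakening))
affine ✗ (needs contraction — z ×2)
relevant ✗ (y, x never used (weakening))
unrestricted ✓ (typability at (T2 -> T3) -> T2 -> T2 is all that's needed)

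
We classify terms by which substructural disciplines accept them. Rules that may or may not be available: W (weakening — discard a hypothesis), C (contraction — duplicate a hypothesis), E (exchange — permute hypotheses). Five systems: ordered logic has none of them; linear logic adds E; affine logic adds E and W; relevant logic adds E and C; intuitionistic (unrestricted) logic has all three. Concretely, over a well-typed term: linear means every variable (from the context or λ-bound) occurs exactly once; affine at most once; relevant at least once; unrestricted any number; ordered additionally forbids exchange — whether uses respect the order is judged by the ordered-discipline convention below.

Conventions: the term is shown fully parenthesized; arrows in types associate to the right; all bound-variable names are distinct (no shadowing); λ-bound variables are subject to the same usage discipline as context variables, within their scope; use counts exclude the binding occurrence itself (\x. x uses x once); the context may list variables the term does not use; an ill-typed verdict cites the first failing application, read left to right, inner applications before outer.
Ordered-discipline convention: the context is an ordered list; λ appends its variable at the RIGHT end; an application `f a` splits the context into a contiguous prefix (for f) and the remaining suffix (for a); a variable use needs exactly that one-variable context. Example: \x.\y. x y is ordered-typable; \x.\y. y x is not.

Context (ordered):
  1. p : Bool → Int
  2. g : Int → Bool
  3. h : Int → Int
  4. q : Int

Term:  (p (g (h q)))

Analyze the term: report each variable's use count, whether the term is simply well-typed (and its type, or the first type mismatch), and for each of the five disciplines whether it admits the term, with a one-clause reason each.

use counts: p: 1, g: 1, h: 1, q: 1
use order (left to right): p, g, h, q
typing: well-typed — term : Int
ordered: ✓, p, g, h, q once each; derivable with no W/C/E
linear: ✓, single use per variable (p, g, h, q)
affine: ✓, at most one use each (p, g, h, q)
relevant: ✓, none of p, g, h, q goes unused
unrestricted: ✓, typability at Int is all that's needed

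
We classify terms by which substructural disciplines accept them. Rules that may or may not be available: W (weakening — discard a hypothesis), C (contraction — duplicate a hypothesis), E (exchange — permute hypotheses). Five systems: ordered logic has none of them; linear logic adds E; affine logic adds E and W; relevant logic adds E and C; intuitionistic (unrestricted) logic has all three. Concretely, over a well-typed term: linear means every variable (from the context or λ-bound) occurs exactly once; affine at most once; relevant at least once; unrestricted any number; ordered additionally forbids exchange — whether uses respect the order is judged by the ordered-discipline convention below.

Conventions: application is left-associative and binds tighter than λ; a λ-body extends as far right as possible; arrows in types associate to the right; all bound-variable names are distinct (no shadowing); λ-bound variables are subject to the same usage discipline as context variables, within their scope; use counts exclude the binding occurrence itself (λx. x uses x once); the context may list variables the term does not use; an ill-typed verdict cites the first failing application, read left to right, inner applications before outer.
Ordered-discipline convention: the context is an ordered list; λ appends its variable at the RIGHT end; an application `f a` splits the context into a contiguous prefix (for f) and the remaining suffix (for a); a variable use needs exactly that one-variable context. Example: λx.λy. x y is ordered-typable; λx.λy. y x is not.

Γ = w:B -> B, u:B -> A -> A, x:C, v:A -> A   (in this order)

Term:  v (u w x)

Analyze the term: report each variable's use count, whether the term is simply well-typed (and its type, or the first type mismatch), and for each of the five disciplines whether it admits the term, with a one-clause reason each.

counts: w: 1, u: 1, x: 1, v: 1
order of uses: v, u, w, x
typing: ill-typed: an application expects B but receives B -> B
ordered: ✗ — not simply typable
linear: ✗ — fails simple typing
affine: ✗ — a type mismatch blocks all five
relevant: ✗ — the type mismatch rejects it
unrestricted: ✗ — not simply typable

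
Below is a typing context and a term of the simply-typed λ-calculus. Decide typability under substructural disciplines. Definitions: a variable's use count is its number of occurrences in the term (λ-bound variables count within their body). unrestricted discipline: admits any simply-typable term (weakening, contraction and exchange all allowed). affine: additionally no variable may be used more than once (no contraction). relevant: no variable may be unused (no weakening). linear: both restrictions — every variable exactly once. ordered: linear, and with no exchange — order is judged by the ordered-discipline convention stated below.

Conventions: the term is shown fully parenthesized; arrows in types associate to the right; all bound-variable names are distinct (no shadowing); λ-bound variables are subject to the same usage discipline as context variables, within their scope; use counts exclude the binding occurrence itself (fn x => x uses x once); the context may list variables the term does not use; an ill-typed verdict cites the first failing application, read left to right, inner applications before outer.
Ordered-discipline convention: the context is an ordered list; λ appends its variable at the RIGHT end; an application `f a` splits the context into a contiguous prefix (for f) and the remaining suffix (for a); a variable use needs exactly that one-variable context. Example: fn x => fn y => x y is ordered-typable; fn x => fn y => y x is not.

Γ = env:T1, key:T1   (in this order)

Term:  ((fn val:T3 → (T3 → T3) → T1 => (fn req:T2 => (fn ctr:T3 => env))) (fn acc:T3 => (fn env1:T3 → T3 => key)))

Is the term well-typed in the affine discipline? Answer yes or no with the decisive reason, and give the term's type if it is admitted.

yes — at most one use each (env, key, val, req, ctr, acc, env1); term : T2 → T3 → T1
counts: env: 1×; key: 1×; val (bound): 0×; req (bound): 0×; ctr (bound): 0×; acc (bound): 0×; env1 (bound): 0×
use order (left to right): env, key
typing: the term checks, with type T2 → T3 → T1
across the five disciplines: ordered ✗ | linear ✗ | affine ✓ | relevant ✗ | unrestricted ✓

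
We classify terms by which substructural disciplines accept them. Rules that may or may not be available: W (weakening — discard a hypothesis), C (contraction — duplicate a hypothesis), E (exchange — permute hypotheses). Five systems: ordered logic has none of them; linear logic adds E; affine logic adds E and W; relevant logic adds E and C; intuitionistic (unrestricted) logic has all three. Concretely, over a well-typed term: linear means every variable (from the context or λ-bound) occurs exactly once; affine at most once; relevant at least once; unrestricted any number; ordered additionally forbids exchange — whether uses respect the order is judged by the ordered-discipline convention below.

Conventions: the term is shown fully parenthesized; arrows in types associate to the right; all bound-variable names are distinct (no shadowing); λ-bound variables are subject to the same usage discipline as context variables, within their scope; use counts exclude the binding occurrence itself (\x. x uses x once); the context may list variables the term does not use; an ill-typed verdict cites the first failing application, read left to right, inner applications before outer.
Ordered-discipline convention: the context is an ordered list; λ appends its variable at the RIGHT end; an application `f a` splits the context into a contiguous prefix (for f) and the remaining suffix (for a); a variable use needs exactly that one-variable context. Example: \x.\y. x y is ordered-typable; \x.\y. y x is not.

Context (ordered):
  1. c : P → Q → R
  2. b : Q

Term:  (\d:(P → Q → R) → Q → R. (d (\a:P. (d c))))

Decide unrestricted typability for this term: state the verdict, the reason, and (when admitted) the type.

yes — typability at ((P → Q → R) → Q → R) → Q → R is all that's needed; term : ((P → Q → R) → Q → R) → Q → R
usage: c: 1×, b: 0×, d (λ-bound): 2×, a (λ-bound): 0×
use order (left to right): d, d, c
typing: well-typed — term : ((P → Q → R) → Q → R) → Q → R
summary: ordered ✗ · linear ✗ · affine ✗ · relevant ✗ · unrestricted ✓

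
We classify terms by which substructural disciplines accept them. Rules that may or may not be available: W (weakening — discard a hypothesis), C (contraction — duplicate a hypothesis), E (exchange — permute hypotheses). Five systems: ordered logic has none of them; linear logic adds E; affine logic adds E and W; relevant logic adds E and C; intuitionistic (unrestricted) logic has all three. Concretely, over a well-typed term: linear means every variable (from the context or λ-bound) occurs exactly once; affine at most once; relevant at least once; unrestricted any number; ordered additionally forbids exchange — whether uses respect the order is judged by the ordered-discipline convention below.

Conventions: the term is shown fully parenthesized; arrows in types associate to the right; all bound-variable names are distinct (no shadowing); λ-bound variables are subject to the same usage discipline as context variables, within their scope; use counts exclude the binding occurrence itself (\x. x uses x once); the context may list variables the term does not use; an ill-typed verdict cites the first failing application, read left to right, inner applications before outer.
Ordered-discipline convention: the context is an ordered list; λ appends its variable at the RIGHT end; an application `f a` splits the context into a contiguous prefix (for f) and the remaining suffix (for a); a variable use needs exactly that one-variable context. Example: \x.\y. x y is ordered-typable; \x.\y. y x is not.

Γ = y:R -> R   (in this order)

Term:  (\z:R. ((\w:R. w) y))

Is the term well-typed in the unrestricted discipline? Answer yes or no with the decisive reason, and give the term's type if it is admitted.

no — the type mismatch rejects it
counts: y: 1×; z (bound): 0×; w (bound): 1×
left-to-right use order: w, y
typing: ill-typed: an application expects R but receives R -> R
across the five disciplines: ordered ✗, linear ✗, affine ✗, relevant ✗, unrestricted ✗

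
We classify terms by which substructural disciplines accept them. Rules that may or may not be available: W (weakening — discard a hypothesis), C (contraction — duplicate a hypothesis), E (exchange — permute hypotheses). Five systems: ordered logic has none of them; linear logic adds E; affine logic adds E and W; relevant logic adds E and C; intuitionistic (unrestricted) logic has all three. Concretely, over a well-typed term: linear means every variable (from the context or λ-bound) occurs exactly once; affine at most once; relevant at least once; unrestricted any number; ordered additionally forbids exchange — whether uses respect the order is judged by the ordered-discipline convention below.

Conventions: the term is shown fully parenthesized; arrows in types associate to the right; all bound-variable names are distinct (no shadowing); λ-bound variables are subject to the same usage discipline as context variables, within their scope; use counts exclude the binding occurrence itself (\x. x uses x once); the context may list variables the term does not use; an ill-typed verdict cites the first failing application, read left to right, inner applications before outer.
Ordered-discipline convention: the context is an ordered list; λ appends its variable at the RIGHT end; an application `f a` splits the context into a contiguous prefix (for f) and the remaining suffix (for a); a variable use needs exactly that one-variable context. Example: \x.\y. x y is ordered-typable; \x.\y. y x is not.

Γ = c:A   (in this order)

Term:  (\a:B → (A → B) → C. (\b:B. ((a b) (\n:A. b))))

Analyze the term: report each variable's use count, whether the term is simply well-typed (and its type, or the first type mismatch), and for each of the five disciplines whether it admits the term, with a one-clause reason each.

counts: c=0; a (bound)=1; b (bound)=2; n (bound)=0
uses in reading order: a, b, b
typing: ✓ — (B → (A → B) → C) → B → C
ordered ✗ (needs contraction — b ×2; needs weakening: c, n unused)
linear ✗ (needs contraction — b ×2; needs weakening: c, n unused)
affine ✗ (needs contraction — b ×2)
relevant ✗ (needs weakening: c, n unused)
unrestricted ✓ (simply typable at (B → (A → B) → C) → B → C; W, C, E all held)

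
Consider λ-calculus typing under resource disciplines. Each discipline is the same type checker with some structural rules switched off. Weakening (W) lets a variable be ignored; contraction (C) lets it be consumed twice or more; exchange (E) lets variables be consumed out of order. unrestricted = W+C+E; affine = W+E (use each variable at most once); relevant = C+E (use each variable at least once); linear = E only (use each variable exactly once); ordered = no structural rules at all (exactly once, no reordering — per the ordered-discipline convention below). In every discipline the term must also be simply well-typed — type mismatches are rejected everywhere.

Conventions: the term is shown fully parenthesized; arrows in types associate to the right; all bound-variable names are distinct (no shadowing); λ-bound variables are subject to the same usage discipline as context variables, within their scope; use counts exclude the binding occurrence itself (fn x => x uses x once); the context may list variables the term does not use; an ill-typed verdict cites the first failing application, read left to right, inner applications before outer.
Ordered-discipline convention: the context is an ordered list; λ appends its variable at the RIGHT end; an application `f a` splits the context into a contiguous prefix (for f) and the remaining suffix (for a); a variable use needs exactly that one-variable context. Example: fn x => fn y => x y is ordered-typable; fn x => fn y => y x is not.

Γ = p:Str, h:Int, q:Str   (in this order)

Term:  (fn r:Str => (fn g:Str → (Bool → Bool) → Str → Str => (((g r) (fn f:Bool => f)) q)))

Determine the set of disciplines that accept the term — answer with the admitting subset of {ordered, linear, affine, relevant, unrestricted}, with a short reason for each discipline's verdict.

admitted in: affine, unrestricted
counts: p ×0, h ×0, q ×1, r (λ-bound) ×1, g (λ-bound) ×1, f (λ-bound) ×1
left-to-right use order: g, r, f, q
typing: the term checks, with type Str → (Str → (Bool → Bool) → Str → Str) → Str
ordered ✗ (needs weakening: p, h unused)
linear ✗ (needs weakening: p, h unused)
affine ✓ (at most one use each (p, h, q, r, g, f))
relevant ✗ (needs weakening: p, h unused)
unrestricted ✓ (type-checks (Str → (Str → (Bool → Bool) → Str → Str) → Str) and nothing is barred)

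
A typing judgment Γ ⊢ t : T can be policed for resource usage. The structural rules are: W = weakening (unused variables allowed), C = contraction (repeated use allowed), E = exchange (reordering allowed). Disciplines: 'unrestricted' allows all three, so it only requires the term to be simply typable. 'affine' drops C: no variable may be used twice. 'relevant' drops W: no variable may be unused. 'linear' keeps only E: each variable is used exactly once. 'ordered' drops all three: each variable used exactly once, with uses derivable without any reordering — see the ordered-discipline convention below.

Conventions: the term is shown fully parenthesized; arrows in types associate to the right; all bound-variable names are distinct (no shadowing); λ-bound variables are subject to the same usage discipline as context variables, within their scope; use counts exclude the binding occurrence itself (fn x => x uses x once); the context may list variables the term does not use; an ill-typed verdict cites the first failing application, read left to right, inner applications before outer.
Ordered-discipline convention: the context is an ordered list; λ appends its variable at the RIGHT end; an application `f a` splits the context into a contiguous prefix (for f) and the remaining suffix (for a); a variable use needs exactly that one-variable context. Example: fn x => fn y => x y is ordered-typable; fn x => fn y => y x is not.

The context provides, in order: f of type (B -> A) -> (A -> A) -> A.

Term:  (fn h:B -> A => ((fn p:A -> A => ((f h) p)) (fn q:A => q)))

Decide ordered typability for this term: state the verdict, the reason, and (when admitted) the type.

yes — f, h, p, q: once each, no exchange needed; term : (B -> A) -> A
counts: f: 1×; h (λ-bound): 1×; p (λ-bound): 1×; q (λ-bound): 1×
order of uses: f, h, p, q
typing: ✓ — (B -> A) -> A
all disciplines: ordered ✓ | linear ✓ | affine ✓ | relevant ✓ | unrestricted ✓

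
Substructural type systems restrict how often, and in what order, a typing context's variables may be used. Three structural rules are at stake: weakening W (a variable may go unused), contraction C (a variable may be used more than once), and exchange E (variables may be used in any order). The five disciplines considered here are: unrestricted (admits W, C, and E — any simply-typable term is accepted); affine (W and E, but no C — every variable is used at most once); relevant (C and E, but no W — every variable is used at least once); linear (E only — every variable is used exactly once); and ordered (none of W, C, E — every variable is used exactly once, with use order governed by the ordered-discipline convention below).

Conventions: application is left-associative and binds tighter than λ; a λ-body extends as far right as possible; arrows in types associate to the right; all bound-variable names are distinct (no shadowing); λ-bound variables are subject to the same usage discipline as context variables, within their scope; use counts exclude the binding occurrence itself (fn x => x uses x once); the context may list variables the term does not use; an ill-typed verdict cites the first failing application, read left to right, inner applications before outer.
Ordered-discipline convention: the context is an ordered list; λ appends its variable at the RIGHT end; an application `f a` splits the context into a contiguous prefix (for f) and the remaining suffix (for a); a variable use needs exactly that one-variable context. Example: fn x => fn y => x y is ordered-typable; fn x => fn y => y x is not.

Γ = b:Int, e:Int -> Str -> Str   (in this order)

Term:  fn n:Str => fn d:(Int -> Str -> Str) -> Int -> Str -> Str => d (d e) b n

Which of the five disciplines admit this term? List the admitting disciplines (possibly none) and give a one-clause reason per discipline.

admitted in: relevant, unrestricted
use counts: b ×1, e ×1, n (λ-bound) ×1, d (λ-bound) ×2
order of uses: d, d, e, b, n
typing: well-typed at Str -> ((Int -> Str -> Str) -> Int -> Str -> Str) -> Str
ordered: ✗, needs contraction — d ×2
linear: ✗, needs contraction — d ×2
affine: ✗, needs contraction — d ×2
relevant: ✓, b, e, n, d: all used, weakening unneeded
unrestricted: ✓, typability at Str -> ((Int -> Str -> Str) -> Int -> Str -> Str) -> Str is all that's needed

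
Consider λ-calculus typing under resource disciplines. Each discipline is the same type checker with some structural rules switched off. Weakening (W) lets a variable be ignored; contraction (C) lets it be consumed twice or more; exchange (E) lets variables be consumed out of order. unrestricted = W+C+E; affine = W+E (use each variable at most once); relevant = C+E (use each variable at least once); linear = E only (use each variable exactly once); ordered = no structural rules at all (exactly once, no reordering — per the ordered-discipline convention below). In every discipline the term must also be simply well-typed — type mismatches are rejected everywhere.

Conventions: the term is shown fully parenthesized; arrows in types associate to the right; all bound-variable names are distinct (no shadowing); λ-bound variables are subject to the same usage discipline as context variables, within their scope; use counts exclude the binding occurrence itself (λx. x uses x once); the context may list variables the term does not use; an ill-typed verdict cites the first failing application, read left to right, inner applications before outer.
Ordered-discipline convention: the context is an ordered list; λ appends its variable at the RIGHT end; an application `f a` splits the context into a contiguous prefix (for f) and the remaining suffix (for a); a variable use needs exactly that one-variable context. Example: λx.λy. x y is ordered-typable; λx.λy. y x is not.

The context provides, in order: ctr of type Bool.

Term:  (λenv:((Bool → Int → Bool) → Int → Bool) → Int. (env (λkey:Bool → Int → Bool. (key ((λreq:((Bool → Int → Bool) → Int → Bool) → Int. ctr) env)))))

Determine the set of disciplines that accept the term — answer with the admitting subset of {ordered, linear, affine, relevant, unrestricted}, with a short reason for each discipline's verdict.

admitted by: unrestricted
counts: ctr=1; env [bound]=2; key [bound]=1; req [bound]=0
use order (left to right): env, key, ctr, env
typing: well-typed — term : (((Bool → Int → Bool) → Int → Bool) → Int) → Int
ordered: ✗, env ×2 used more than once (contraction); req never used (weakening)
linear: ✗, env ×2 used more than once (contraction); req never used (weakening)
affine: ✗, env ×2 used more than once (contraction)
relevant: ✗, req never used (weakening)
unrestricted: ✓, type-checks ((((Bool → Int → Bool) → Int → Bool) → Int) → Int) and nothing is barred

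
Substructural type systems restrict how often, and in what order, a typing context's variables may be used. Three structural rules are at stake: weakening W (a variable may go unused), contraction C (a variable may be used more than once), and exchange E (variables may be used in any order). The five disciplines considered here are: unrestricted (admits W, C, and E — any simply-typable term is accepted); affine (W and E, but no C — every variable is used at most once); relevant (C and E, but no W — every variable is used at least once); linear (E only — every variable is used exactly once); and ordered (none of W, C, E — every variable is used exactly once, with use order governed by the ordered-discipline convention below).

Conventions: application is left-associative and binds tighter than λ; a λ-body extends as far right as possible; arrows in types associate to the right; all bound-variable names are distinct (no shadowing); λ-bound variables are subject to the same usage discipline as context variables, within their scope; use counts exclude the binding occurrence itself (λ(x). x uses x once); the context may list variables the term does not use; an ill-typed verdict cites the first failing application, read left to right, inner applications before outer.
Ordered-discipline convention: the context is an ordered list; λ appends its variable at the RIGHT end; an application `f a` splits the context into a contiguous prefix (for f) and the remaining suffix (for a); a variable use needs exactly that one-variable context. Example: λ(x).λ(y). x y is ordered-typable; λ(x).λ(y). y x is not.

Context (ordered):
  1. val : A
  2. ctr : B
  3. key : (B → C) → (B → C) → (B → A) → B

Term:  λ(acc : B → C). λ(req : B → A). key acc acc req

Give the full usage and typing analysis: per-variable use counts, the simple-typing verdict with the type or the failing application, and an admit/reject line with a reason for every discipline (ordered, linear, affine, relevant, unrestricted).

use counts: val: 0×, ctr: 0×, key: 1×, acc [bound]: 2×, req [bound]: 1×
left-to-right use order: key, acc, acc, req
typing: well-typed at (B → C) → (B → A) → B
ordered: ✗ — needs contraction — acc ×2; needs weakening: val, ctr unused
linear: ✗ — needs contraction — acc ×2; needs weakening: val, ctr unused
affine: ✗ — needs contraction — acc ×2
relevant: ✗ — needs weakening: val, ctr unused
unrestricted: ✓ — well-typed at (B → C) → (B → A) → B; no restrictions here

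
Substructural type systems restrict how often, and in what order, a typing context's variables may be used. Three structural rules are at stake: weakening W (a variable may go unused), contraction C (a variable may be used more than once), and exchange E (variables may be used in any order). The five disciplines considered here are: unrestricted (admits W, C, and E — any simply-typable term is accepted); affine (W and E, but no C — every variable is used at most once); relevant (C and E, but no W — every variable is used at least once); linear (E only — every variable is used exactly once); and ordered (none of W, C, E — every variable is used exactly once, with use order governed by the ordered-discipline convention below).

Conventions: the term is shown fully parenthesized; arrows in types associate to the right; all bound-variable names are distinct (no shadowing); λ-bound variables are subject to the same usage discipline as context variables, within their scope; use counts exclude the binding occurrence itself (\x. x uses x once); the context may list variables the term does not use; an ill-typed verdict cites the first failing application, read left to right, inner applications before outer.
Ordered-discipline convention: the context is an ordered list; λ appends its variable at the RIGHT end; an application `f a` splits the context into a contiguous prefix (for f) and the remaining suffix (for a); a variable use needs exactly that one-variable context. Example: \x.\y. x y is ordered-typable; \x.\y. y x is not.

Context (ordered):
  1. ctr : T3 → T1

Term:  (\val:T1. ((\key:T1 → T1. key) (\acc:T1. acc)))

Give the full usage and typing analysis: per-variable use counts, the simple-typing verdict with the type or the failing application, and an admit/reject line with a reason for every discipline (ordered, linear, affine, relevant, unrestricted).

usage: ctr: 0; val [bound]: 0; key [bound]: 1; acc [bound]: 1
left-to-right use order: key, acc
typing: well-typed — term : T1 → T1 → T1
ordered ✗ (needs weakening: ctr, val unused)
linear ✗ (needs weakening: ctr, val unused)
affine ✓ (ctr, val, key, acc: no repeats, contraction unneeded)
relevant ✗ (needs weakening: ctr, val unused)
unrestricted ✓ (well-typed at T1 → T1 → T1; no restrictions here)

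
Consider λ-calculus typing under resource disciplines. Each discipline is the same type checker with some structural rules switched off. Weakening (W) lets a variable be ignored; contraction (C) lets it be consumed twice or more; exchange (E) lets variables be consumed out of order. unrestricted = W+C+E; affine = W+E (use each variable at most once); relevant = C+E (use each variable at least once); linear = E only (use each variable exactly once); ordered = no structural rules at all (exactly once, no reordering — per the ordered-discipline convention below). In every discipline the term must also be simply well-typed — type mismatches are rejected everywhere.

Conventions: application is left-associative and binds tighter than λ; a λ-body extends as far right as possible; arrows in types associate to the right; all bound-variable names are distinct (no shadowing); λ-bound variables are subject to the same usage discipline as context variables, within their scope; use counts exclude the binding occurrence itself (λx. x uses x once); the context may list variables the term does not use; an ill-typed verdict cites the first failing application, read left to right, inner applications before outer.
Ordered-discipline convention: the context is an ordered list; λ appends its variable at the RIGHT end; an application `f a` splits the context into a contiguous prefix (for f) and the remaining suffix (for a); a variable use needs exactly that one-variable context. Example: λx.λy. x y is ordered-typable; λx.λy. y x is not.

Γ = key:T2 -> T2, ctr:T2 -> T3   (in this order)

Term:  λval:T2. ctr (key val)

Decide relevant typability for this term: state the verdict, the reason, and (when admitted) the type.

yes — at least one use each (key, ctr, val); term : T2 -> T3
variable uses: key: 1×; ctr: 1×; val (bound): 1×
uses in reading order: ctr, key, val
typing: the term checks, with type T2 -> T3
summary: ordered ✗ · linear ✓ · affine ✓ · relevant ✓ · unrestricted ✓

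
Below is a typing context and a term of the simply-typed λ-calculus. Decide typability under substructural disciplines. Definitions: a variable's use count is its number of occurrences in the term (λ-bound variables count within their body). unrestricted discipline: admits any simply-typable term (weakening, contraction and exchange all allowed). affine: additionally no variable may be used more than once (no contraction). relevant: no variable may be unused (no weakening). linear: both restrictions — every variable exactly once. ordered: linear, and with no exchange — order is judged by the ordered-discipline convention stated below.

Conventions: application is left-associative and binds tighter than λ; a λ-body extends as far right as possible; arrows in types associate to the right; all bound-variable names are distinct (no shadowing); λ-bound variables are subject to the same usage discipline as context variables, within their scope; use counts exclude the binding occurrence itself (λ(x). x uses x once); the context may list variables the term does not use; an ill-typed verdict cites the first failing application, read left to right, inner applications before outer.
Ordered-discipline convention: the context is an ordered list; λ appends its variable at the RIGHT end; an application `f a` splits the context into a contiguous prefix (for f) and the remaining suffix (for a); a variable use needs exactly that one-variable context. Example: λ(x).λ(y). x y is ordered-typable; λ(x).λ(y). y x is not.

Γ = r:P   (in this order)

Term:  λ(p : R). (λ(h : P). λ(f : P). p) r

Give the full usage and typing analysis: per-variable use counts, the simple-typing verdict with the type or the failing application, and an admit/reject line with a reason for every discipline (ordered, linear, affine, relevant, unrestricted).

variable uses: r: 1; p (bound): 1; h (bound): 0; f (bound): 0
left-to-right use order: p, r
typing: the term checks, with type R → P → R
ordered ✗ (h, f left unused)
linear ✗ (h, f left unused)
affine ✓ (no duplicate uses among r, p, h, f)
relevant ✗ (h, f left unused)
unrestricted ✓ (typability at R → P → R is all that's needed)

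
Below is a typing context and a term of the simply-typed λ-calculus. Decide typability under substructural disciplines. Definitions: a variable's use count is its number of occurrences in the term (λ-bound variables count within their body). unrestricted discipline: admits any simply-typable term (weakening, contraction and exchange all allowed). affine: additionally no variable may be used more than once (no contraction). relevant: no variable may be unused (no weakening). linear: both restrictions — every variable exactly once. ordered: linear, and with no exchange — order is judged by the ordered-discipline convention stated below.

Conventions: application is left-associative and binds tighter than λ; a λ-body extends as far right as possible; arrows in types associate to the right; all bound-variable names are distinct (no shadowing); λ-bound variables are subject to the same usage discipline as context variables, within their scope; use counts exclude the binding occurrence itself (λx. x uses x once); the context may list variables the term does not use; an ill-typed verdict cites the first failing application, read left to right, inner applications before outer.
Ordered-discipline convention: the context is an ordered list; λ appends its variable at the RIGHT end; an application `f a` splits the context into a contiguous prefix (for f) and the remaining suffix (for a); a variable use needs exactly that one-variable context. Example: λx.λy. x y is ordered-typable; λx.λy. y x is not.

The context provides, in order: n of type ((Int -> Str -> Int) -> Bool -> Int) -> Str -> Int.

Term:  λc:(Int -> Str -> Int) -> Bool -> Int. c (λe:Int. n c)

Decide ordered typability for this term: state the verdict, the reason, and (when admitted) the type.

no — needs contraction — c ×2; unused: e — weakening required
counts: n: 1; c [bound]: 2; e [bound]: 0
use order (left to right): c, n, c
typing: well-typed at ((Int -> Str -> Int) -> Bool -> Int) -> Bool -> Int
across the five disciplines: ordered ✗ · linear ✗ · affine ✗ · relevant ✗ · unrestricted ✓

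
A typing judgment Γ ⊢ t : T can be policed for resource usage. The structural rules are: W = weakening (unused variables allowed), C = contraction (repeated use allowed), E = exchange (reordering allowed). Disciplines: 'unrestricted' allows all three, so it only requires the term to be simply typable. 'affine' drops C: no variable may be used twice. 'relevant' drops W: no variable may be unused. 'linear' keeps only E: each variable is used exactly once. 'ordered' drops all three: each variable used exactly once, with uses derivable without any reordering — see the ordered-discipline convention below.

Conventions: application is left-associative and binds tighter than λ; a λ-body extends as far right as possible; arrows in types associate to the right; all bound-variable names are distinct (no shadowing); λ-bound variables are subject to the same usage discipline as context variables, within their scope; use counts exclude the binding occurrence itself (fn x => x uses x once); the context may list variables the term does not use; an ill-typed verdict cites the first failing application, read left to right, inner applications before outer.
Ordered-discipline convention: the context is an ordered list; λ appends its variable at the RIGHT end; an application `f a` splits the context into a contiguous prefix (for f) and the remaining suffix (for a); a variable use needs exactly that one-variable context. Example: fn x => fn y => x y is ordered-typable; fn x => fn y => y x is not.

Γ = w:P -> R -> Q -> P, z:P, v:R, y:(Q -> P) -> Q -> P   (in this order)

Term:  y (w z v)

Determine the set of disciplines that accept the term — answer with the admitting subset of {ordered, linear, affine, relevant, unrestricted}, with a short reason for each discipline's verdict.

admitted by: linear, affine, relevant, unrestricted
counts: w: 1×; z: 1×; v: 1×; y: 1×
order of uses: y, w, z, v
typing: well-typed — term : Q -> P
ordered: ✗ — use order y, w, z, v needs exchange
linear: ✓ — w, z, v, y: one use apiece
affine: ✓ — w, z, v, y: no repeats, contraction unneeded
relevant: ✓ — w, z, v, y: all used, weakening unneeded
unrestricted: ✓ — type-checks (Q -> P) and nothing is barred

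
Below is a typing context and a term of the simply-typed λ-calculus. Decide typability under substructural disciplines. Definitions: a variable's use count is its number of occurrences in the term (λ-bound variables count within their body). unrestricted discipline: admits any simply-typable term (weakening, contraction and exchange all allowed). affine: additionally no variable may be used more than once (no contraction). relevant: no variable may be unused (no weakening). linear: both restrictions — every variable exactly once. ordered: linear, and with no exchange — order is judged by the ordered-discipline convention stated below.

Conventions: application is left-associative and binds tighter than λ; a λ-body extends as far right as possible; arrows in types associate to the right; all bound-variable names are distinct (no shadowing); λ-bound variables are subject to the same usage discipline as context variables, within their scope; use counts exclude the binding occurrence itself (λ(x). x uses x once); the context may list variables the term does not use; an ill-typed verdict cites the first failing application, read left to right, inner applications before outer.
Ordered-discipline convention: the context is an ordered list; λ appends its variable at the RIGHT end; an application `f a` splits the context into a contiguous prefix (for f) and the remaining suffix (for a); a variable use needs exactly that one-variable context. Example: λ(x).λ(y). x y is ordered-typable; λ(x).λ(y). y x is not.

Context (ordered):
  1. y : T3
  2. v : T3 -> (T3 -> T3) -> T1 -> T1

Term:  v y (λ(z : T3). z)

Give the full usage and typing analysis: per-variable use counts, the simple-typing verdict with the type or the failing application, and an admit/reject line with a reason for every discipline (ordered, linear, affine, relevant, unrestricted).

use counts: y ×1, v ×1, z (bound) ×1
left-to-right use order: v, y, z
typing: well-typed at T1 -> T1
ordered: ✗ — no ordered split (uses run v, y, z)
linear: ✓ — single use per variable (y, v, z)
affine: ✓ — at most one use each (y, v, z)
relevant: ✓ — at least one use each (y, v, z)
unrestricted: ✓ — type-checks (T1 -> T1) and nothing is barred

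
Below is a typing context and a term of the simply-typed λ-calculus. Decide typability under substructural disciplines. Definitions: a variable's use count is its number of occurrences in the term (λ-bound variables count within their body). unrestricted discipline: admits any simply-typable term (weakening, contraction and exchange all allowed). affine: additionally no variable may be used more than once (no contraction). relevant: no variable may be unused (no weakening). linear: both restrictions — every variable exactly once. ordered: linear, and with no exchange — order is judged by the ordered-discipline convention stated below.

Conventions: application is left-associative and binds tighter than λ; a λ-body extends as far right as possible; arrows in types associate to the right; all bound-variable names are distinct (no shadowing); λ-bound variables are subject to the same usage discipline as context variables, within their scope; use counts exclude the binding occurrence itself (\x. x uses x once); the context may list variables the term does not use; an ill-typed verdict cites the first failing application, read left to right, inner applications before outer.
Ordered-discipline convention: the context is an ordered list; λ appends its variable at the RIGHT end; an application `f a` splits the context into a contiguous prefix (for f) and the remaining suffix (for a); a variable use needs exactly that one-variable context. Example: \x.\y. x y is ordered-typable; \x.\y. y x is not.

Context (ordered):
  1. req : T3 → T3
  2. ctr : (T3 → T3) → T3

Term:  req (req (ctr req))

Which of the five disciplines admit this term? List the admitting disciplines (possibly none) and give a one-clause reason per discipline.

admitted in: relevant, unrestricted
counts: req=3, ctr=1
order of uses: req, req, ctr, req
typing: the term checks, with type T3
ordered: ✗ — uses contraction: req ×3
linear: ✗ — uses contraction: req ×3
affine: ✗ — uses contraction: req ×3
relevant: ✓ — none of req, ctr goes unused
unrestricted: ✓ — typability at T3 is all that's needed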